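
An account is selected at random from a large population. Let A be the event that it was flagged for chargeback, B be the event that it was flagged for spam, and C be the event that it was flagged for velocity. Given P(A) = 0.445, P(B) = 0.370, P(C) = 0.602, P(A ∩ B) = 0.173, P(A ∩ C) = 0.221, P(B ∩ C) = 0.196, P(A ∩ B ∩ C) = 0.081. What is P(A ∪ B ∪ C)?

0.908

By inclusion–exclusion:
P(A ∪ B ∪ C) = 0.445 + 0.370 + 0.602 − 0.173 − 0.221 − 0.196 + 0.081 = 0.908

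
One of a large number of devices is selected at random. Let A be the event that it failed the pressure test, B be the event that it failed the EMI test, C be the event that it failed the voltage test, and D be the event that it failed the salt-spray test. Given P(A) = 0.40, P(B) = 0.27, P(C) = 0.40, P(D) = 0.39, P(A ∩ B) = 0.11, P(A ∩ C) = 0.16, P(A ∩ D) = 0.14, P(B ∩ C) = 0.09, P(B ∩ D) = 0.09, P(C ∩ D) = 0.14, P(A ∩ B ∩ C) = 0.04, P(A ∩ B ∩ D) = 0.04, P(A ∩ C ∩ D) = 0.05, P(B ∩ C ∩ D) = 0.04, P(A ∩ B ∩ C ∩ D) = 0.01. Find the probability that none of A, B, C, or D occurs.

0.11

P(A ∪ B ∪ C ∪ D) = 0.40 + 0.27 + 0.40 + 0.39 − 0.11 − 0.16 − 0.14 − 0.09 − 0.09 − 0.14 + 0.04 + 0.04 + 0.05 + 0.04 − 0.01 = 0.89
P(none) = 1 − 0.89 = 0.11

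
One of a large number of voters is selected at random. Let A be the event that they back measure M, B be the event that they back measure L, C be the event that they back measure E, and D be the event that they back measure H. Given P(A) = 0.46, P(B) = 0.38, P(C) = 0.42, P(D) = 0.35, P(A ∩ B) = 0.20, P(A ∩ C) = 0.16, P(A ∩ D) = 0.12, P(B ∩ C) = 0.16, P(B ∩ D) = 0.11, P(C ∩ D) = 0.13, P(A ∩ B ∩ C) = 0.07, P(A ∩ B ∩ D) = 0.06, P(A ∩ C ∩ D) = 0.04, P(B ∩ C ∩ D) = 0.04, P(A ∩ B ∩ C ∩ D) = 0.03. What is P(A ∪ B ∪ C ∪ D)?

0.91

P(A ∪ B ∪ C ∪ D) = 0.46 + 0.38 + 0.42 + 0.35 − 0.20 − 0.16 − 0.12 − 0.16 − 0.11 − 0.13 + 0.07 + 0.06 + 0.04 + 0.04 − 0.03 = 0.91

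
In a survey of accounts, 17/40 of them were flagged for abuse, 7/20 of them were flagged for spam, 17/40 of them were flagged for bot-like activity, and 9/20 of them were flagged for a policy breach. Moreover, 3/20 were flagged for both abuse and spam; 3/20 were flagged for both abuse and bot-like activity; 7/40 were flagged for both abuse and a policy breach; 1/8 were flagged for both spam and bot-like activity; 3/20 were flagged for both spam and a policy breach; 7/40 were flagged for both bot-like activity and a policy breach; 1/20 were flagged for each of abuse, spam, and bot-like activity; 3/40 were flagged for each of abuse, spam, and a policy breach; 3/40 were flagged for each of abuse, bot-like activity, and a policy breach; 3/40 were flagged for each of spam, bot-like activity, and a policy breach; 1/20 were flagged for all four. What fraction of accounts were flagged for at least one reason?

19/20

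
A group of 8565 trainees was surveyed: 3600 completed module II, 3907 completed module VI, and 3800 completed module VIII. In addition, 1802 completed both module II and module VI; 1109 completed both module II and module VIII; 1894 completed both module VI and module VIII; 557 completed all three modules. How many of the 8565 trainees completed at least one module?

7059

Using inclusion–exclusion:
|union| = 3600 + 3907 + 3800 − 1802 − 1109 − 1894 + 557 = 7059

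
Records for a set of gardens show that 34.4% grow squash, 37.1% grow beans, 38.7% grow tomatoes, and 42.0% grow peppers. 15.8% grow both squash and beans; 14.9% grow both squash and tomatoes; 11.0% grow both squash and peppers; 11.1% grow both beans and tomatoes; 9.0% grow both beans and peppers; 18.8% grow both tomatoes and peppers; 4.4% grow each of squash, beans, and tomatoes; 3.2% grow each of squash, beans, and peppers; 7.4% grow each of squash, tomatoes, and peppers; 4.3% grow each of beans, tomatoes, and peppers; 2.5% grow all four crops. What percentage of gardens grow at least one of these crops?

88.4%

By inclusion-exclusion,
P(≥1) = 34.4 + 37.1 + 38.7 + 42.0 − 15.8 − 14.9 − 11.0 − 11.1 − 9.0 − 18.8 + 4.4 + 3.2 + 7.4 + 4.3 − 2.5 = 88.4%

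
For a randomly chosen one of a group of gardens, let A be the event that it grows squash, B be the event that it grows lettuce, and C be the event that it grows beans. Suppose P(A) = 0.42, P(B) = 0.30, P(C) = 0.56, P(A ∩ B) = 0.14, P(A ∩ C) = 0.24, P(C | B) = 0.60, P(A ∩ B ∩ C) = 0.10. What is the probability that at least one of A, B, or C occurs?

P(B ∩ C) = P(B)·P(C|B) = 0.30 × 0.60 = 0.18
Apply inclusion-exclusion:
P(A ∪ B ∪ C) = 0.42 + 0.30 + 0.56 − 0.14 − 0.24 − 0.18 + 0.10 = 0.82

0.82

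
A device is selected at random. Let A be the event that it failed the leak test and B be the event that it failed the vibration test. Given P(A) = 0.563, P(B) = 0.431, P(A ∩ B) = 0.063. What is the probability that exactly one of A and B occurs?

0.868

By inclusion–exclusion (exactly-one form):
P(exactly one) = 0.563 + 0.431 − 2·0.063 = 0.868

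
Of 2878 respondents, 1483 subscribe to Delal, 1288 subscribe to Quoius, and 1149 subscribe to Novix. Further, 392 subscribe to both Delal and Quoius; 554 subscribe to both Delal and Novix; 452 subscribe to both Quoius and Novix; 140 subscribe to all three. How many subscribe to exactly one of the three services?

Using the inclusion–exclusion count for exactly one event:
|exactly one| = 1483 + 1288 + 1149 − 2·392 − 2·554 − 2·452 + 3·140 = 1544

1544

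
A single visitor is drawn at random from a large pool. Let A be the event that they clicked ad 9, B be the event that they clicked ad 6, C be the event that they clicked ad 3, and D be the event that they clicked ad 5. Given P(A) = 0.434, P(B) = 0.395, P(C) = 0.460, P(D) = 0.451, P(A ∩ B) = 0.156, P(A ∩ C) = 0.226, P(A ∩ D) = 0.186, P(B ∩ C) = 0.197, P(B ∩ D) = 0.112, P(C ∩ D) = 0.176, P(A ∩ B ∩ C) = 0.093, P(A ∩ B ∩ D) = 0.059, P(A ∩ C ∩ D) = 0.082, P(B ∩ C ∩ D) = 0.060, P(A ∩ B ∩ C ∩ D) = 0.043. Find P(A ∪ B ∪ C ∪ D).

0.938

Using inclusion–exclusion:
P(A ∪ B ∪ C ∪ D) = 0.434 + 0.395 + 0.460 + 0.451 − 0.156 − 0.226 − 0.186 − 0.197 − 0.112 − 0.176 + 0.093 + 0.059 + 0.082 + 0.060 − 0.043 = 0.938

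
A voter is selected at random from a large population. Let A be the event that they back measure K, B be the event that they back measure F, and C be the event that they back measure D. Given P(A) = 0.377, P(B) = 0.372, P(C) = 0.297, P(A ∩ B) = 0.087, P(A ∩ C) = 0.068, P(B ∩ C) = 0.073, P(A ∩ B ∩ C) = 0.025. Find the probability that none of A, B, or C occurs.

P(A ∪ B ∪ C) = 0.377 + 0.372 + 0.297 − 0.087 − 0.068 − 0.073 + 0.025 = 0.843
P(none) = 1 − 0.843 = 0.157

0.157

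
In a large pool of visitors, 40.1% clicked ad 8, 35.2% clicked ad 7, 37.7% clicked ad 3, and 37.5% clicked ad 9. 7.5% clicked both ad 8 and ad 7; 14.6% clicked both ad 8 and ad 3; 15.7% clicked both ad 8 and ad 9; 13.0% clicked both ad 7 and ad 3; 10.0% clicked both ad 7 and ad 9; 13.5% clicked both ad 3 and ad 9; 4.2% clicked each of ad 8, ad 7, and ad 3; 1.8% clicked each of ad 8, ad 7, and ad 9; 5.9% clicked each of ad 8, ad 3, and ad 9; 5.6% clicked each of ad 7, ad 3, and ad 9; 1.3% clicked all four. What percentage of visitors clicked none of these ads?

P(at least one) = 40.1 + 35.2 + 37.7 + 37.5 − 7.5 − 14.6 − 15.7 − 13.0 − 10.0 − 13.5 + 4.2 + 1.8 + 5.9 + 5.6 − 1.3 = 92.4%
P(none) = 100% − 92.4% = 7.6%

7.6%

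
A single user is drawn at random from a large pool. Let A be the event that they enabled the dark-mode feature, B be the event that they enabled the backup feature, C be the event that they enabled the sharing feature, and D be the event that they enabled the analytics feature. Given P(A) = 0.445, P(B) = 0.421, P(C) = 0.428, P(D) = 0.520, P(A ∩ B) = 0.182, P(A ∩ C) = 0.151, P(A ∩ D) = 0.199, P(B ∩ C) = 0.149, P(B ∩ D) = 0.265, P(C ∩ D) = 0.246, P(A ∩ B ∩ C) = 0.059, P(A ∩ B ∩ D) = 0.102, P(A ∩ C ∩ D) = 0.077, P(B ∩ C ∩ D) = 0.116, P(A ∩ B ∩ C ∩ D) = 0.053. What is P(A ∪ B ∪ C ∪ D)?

0.923

By inclusion-exclusion,
P(A ∪ B ∪ C ∪ D) = 0.445 + 0.421 + 0.428 + 0.520 − 0.182 − 0.151 − 0.199 − 0.149 − 0.265 − 0.246 + 0.059 + 0.102 + 0.077 + 0.116 − 0.053 = 0.923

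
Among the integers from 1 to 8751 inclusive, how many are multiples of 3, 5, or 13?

4443

⌊8751/3⌋ + ⌊8751/5⌋ + ⌊8751/13⌋ − ⌊8751/15⌋ − ⌊8751/39⌋ − ⌊8751/65⌋ + ⌊8751/195⌋ = 2917 + 1750 + 673 − 583 − 224 − 134 + 44 = 4443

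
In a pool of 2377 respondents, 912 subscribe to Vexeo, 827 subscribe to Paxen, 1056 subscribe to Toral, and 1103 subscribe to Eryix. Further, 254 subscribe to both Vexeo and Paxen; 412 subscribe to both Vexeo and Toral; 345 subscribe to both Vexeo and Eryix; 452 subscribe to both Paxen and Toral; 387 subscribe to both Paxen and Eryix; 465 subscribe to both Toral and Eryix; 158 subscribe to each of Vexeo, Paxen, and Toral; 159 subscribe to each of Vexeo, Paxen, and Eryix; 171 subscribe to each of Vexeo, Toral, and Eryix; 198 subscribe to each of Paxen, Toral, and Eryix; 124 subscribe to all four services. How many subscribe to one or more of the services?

|at least one| = 912 + 827 + 1056 + 1103 − 254 − 412 − 345 − 452 − 387 − 465 + 158 + 159 + 171 + 198 − 124 = 2145

2145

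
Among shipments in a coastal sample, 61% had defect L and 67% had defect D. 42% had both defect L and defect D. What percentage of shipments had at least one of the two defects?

P(at least one) = 61 + 67 − 42 = 86%

86%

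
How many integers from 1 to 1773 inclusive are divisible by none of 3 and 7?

Apply inclusion-exclusion:
⌊1773/3⌋ + ⌊1773/7⌋ − ⌊1773/21⌋ = 591 + 253 − 84 = 760
1773 − 760 = 1013

1013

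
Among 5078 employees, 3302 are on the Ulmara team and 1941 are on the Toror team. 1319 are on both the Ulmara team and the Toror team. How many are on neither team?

1154

Inclusion–exclusion gives
N(≥1) = 3302 + 1941 − 1319 = 3924
None: 5078 − 3924 = 1154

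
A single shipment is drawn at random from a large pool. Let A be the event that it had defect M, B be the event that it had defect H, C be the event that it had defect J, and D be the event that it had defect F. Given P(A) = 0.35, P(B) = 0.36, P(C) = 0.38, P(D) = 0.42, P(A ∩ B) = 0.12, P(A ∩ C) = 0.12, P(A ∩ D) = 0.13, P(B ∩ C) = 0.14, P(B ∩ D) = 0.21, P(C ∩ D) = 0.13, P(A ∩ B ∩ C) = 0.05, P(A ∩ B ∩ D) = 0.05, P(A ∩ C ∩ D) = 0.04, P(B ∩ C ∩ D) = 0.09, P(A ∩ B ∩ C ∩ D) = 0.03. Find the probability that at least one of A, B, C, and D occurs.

0.86

P(A ∪ B ∪ C ∪ D) = 0.35 + 0.36 + 0.38 + 0.42 − 0.12 − 0.12 − 0.13 − 0.14 − 0.21 − 0.13 + 0.05 + 0.05 + 0.04 + 0.09 − 0.03 = 0.86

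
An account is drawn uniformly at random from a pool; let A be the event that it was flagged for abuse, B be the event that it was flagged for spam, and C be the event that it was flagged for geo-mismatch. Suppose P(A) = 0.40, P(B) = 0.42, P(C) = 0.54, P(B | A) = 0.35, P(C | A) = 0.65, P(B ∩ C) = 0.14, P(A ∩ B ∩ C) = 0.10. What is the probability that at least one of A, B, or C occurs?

P(A ∩ B) = P(A)·P(B|A) = 0.40 × 0.35 = 0.14
P(A ∩ C) = P(A)·P(C|A) = 0.40 × 0.65 = 0.26
By inclusion-exclusion,
P(A ∪ B ∪ C) = 0.40 + 0.42 + 0.54 − 0.14 − 0.26 − 0.14 + 0.10 = 0.92

0.92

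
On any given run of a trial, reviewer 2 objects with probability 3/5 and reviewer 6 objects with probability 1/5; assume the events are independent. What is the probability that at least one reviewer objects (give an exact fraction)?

17/25

P(none) = (1 − 3/5) × (1 − 1/5) = 2/5 × 4/5 = 8/25
P(at least one) = 1 − 8/25 = 17/25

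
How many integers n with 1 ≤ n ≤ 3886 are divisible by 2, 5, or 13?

2451

Inclusion–exclusion gives
⌊3886/2⌋ + ⌊3886/5⌋ + ⌊3886/13⌋ − ⌊3886/10⌋ − ⌊3886/26⌋ − ⌊3886/65⌋ + ⌊3886/130⌋ = 1943 + 777 + 298 − 388 − 149 − 59 + 29 = 2451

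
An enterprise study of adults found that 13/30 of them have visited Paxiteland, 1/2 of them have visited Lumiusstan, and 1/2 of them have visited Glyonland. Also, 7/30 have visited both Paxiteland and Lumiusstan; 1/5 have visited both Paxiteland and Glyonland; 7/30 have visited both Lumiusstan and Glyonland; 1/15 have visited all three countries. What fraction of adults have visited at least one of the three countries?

By inclusion–exclusion:
P(union) = 13/30 + 1/2 + 1/2 − 7/30 − 1/5 − 7/30 + 1/15 = 5/6

5/6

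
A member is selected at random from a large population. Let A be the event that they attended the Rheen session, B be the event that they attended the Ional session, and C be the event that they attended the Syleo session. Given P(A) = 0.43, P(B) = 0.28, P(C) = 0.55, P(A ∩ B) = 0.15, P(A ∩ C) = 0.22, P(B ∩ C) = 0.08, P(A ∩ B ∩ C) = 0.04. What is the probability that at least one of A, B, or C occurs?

0.85

P(A ∪ B ∪ C) = 0.43 + 0.28 + 0.55 − 0.15 − 0.22 − 0.08 + 0.04 = 0.85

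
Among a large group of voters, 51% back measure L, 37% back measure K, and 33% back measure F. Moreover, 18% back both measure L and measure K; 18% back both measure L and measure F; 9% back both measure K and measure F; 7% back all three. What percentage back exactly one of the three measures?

52%

Using the inclusion–exclusion count for exactly one event:
P(exactly one) = 51 + 37 + 33 − 2·18 − 2·18 − 2·9 + 3·7 = 52%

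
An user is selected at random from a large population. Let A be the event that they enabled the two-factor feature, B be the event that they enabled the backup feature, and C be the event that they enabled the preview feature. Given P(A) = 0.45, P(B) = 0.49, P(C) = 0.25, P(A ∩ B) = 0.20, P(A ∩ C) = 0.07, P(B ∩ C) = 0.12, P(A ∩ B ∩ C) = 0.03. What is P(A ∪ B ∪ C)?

0.83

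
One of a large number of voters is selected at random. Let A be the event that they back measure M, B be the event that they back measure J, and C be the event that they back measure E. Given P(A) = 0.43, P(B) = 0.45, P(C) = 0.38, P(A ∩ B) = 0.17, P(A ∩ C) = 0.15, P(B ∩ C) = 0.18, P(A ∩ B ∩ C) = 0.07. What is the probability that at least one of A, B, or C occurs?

0.83

P(A ∪ B ∪ C) = 0.43 + 0.45 + 0.38 − 0.17 − 0.15 − 0.18 + 0.07 = 0.83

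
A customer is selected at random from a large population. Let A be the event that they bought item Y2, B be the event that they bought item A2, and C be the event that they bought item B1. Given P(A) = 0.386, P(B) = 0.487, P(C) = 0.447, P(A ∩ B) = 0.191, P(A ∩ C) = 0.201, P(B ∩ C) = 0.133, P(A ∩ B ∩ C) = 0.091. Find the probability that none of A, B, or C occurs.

0.114

By inclusion-exclusion,
P(A ∪ B ∪ C) = 0.386 + 0.487 + 0.447 − 0.191 − 0.201 − 0.133 + 0.091 = 0.886
P(none) = 1 − 0.886 = 0.114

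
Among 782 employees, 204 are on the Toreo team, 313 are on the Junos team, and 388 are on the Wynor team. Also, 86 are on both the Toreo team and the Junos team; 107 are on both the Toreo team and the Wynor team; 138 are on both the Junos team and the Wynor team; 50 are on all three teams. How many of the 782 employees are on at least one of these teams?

Inclusion–exclusion gives
N(≥1) = 204 + 313 + 388 − 86 − 107 − 138 + 50 = 624

624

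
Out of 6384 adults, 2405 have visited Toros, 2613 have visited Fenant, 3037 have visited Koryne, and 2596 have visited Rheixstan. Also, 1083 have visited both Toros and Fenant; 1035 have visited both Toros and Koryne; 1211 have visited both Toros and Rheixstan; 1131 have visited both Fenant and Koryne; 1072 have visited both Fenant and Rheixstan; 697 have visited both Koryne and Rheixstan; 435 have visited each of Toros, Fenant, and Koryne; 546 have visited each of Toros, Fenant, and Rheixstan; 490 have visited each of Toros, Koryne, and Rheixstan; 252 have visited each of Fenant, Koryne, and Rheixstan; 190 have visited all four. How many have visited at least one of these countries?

5955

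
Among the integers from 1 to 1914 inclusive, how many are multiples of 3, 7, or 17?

884

floor(1914/3) + floor(1914/7) + floor(1914/17) − floor(1914/21) − floor(1914/51) − floor(1914/119) + floor(1914/357) = 638 + 273 + 112 − 91 − 37 − 16 + 5 = 884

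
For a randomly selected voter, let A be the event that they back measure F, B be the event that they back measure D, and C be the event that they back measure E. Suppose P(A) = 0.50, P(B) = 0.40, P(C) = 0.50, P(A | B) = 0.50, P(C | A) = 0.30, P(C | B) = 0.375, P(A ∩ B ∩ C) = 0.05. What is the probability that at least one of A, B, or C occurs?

P(A ∩ B) = P(B)·P(A|B) = 0.40 × 0.50 = 0.20
P(A ∩ C) = P(A)·P(C|A) = 0.50 × 0.30 = 0.15
P(B ∩ C) = P(B)·P(C|B) = 0.40 × 0.375 = 0.15
P(A ∪ B ∪ C) = 0.50 + 0.40 + 0.50 − 0.20 − 0.15 − 0.15 + 0.05 = 0.95

0.95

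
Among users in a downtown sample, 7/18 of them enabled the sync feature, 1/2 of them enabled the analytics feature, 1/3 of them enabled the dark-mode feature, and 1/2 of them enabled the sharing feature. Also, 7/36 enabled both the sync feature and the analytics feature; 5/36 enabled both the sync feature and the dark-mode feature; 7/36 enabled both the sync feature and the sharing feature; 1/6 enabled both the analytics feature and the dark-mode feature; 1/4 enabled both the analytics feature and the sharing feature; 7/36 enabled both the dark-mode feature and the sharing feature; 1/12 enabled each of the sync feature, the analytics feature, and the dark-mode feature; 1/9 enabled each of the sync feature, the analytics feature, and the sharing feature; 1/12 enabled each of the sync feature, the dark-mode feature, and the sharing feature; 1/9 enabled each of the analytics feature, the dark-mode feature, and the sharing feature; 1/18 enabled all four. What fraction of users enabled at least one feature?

11/12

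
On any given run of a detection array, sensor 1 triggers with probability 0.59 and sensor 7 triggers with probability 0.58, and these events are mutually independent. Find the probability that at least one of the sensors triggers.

0.8278

P(none) = (1 − 0.59) × (1 − 0.58) = 0.41 × 0.42 = 0.1722
P(at least one) = 1 − 0.1722 = 0.8278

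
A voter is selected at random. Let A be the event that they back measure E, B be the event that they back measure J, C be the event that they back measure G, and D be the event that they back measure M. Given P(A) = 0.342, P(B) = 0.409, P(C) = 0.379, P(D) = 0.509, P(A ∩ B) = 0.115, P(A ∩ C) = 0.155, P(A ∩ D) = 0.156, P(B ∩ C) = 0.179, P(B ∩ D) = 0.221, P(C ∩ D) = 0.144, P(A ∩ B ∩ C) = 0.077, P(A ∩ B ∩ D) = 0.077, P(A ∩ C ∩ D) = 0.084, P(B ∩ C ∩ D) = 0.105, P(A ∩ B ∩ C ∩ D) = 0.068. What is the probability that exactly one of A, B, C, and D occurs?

P(exactly one) = 0.342 + 0.409 + 0.379 + 0.509 − 2·0.115 − 2·0.155 − 2·0.156 − 2·0.179 − 2·0.221 − 2·0.144 + 3·0.077 + 3·0.077 + 3·0.084 + 3·0.105 − 4·0.068 = 0.456

0.456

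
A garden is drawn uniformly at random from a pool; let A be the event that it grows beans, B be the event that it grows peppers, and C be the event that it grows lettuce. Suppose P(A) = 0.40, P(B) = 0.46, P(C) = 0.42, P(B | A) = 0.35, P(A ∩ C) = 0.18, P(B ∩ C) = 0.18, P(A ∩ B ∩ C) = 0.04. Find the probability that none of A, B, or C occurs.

P(A ∩ B) = P(A)·P(B|A) = 0.40 × 0.35 = 0.14
P(A ∪ B ∪ C) = 0.40 + 0.46 + 0.42 − 0.14 − 0.18 − 0.18 + 0.04 = 0.82
P(none) = 1 − 0.82 = 0.18

0.18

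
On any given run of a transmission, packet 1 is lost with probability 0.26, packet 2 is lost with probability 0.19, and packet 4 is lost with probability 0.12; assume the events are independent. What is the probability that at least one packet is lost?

P(none) = (1 − 0.26) × (1 − 0.19) × (1 − 0.12) = 0.74 × 0.81 × 0.88 = 0.527472
P(at least one) = 1 − 0.527472 = 0.472528

0.472528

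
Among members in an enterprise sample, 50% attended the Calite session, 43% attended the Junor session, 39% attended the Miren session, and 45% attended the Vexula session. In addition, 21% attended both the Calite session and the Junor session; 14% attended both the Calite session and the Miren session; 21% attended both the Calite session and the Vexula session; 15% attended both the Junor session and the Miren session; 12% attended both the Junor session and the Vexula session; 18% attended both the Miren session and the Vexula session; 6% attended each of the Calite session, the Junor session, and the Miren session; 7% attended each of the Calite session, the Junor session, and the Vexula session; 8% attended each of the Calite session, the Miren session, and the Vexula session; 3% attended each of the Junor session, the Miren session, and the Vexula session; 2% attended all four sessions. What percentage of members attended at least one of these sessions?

By inclusion-exclusion,
P(≥1) = 50 + 43 + 39 + 45 − 21 − 14 − 21 − 15 − 12 − 18 + 6 + 7 + 8 + 3 − 2 = 98%

98%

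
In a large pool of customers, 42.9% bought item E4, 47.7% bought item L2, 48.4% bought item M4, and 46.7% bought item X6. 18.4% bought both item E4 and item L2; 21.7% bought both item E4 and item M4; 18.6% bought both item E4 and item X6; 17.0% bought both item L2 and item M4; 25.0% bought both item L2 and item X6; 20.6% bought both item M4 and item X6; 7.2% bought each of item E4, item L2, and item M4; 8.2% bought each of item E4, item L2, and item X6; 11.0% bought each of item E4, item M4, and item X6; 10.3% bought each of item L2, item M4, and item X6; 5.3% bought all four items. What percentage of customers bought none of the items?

P(at least one) = 42.9 + 47.7 + 48.4 + 46.7 − 18.4 − 21.7 − 18.6 − 17.0 − 25.0 − 20.6 + 7.2 + 8.2 + 11.0 + 10.3 − 5.3 = 95.8%
P(none) = 100% − 95.8% = 4.2%

4.2%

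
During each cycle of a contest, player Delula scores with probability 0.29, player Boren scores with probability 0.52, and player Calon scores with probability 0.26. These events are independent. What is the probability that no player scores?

P(none) = (1 − 0.29) × (1 − 0.52) × (1 − 0.26) = 0.71 × 0.48 × 0.74 = 0.252192

0.252192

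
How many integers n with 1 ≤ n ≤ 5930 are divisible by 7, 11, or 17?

1581

847 + 539 + 348 − 77 − 49 − 31 + 4 = 1581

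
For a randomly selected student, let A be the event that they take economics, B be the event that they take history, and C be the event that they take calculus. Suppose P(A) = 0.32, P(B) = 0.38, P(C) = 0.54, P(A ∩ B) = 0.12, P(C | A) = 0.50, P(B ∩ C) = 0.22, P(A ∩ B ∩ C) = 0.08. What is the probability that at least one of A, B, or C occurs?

0.82

P(A ∩ C) = P(A)·P(C|A) = 0.32 × 0.50 = 0.16
Apply inclusion-exclusion:
P(A ∪ B ∪ C) = 0.32 + 0.38 + 0.54 − 0.12 − 0.16 − 0.22 + 0.08 = 0.82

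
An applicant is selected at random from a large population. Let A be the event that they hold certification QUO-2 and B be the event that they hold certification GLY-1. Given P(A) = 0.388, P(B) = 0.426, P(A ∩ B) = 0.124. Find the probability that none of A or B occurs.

0.310

P(A ∪ B) = 0.388 + 0.426 − 0.124 = 0.690
P(none) = 1 − 0.690 = 0.310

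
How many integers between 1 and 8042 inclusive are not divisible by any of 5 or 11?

5849

By inclusion–exclusion:
1608 + 731 − 146 = 2193
8042 − 2193 = 5849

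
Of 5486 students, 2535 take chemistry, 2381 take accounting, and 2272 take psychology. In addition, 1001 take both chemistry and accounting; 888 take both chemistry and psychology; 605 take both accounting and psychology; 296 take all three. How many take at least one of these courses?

4990

Using inclusion–exclusion:
N(≥1) = 2535 + 2381 + 2272 − 1001 − 888 − 605 + 296 = 4990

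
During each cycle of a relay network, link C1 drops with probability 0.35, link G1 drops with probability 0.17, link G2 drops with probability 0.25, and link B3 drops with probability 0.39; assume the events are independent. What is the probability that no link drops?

0.24682125

Independence gives P(none) = ∏(1 − pᵢ).
P(none) = (1 − 0.35) × (1 − 0.17) × (1 − 0.25) × (1 − 0.39) = 0.65 × 0.83 × 0.75 × 0.61 = 0.24682125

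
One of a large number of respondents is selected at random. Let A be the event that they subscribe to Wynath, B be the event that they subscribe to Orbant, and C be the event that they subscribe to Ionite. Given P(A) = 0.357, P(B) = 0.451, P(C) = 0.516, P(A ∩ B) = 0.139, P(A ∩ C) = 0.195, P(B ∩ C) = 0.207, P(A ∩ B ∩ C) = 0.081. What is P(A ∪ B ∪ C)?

P(A ∪ B ∪ C) = 0.357 + 0.451 + 0.516 − 0.139 − 0.195 − 0.207 + 0.081 = 0.864

0.864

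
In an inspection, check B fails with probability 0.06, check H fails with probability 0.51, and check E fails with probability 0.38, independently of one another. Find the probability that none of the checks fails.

P(none) = (1 − 0.06) × (1 − 0.51) × (1 − 0.38) = 0.94 × 0.49 × 0.62 = 0.285572

0.285572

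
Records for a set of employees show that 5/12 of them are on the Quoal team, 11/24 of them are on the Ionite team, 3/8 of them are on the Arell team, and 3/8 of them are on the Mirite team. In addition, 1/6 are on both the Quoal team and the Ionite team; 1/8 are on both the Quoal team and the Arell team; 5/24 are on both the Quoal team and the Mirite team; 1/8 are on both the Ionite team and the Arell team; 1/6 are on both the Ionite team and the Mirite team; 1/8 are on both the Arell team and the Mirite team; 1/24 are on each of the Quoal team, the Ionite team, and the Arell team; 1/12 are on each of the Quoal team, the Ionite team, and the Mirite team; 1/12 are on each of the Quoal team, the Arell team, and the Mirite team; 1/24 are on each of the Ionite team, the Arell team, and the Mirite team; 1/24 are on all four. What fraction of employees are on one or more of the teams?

Using inclusion–exclusion:
P(at least one) = 5/12 + 11/24 + 3/8 + 3/8 − 1/6 − 1/8 − 5/24 − 1/8 − 1/6 − 1/8 + 1/24 + 1/12 + 1/12 + 1/24 − 1/24 = 11/12

11/12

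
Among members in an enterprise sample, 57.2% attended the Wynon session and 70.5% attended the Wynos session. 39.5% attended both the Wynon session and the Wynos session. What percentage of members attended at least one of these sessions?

Apply inclusion-exclusion:
P(union) = 57.2 + 70.5 − 39.5 = 88.2%

88.2%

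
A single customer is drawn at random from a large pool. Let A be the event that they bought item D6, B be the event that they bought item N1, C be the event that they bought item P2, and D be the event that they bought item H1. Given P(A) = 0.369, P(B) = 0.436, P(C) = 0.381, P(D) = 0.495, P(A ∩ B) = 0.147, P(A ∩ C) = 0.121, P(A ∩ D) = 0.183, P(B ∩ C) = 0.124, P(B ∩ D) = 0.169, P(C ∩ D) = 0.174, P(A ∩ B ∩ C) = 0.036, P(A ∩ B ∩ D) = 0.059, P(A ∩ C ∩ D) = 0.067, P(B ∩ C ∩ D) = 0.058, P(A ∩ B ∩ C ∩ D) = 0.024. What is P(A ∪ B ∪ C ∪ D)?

Inclusion–exclusion gives
P(A ∪ B ∪ C ∪ D) = 0.369 + 0.436 + 0.381 + 0.495 − 0.147 − 0.121 − 0.183 − 0.124 − 0.169 − 0.174 + 0.036 + 0.059 + 0.067 + 0.058 − 0.024 = 0.959

0.959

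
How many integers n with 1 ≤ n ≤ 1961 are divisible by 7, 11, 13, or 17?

633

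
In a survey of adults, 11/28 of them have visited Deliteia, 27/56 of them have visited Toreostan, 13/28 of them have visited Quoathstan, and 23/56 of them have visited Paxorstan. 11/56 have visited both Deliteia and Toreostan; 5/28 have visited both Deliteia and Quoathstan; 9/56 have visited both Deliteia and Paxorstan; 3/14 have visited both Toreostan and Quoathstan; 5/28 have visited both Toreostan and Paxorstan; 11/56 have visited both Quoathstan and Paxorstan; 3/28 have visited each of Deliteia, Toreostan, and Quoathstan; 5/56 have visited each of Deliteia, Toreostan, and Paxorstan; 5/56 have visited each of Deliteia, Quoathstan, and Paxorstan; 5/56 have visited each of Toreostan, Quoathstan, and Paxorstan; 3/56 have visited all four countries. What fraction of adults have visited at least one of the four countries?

53/56

P(≥1) = 11/28 + 27/56 + 13/28 + 23/56 − 11/56 − 5/28 − 9/56 − 3/14 − 5/28 − 11/56 + 3/28 + 5/56 + 5/56 + 5/56 − 3/56 = 53/56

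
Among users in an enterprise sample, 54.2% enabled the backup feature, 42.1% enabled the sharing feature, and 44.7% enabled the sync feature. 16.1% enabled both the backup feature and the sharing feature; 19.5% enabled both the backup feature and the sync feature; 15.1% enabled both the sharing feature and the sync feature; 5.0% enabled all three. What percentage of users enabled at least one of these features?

95.3%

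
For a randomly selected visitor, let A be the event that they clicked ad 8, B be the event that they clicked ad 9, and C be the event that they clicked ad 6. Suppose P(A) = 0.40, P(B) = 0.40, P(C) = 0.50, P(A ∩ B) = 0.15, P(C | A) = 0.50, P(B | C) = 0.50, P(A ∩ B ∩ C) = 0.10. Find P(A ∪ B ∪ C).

0.80

P(A ∩ C) = P(A)·P(C|A) = 0.40 × 0.50 = 0.20
P(B ∩ C) = P(C)·P(B|C) = 0.50 × 0.50 = 0.25
By inclusion–exclusion:
P(A ∪ B ∪ C) = 0.40 + 0.40 + 0.50 − 0.15 − 0.20 − 0.25 + 0.10 = 0.80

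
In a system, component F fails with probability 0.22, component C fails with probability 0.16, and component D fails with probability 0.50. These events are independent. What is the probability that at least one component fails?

0.6724

Since the events are independent, P(none) is the product of the individual non-occurrence probabilities.
P(none) = (1 − 0.22) × (1 − 0.16) × (1 − 0.50) = 0.78 × 0.84 × 0.50 = 0.3276
P(at least one) = 1 − 0.3276 = 0.6724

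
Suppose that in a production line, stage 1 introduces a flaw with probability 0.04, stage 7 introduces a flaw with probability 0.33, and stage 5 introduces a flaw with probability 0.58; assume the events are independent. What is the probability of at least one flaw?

0.729856

P(none) = (1 − 0.04) × (1 − 0.33) × (1 − 0.58) = 0.96 × 0.67 × 0.42 = 0.270144
P(at least one) = 1 − 0.270144 = 0.729856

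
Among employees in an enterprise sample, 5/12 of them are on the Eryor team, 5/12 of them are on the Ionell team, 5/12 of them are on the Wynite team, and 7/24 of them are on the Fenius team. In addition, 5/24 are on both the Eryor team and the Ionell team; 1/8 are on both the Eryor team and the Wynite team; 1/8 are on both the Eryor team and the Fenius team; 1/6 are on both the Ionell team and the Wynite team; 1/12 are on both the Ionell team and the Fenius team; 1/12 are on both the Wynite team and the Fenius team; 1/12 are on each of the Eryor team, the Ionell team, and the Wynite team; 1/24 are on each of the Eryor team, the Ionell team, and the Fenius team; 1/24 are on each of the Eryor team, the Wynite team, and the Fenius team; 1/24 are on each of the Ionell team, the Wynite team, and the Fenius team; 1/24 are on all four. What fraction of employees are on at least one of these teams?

P(≥1) = 5/12 + 5/12 + 5/12 + 7/24 − 5/24 − 1/8 − 1/8 − 1/6 − 1/12 − 1/12 + 1/12 + 1/24 + 1/24 + 1/24 − 1/24 = 11/12

11/12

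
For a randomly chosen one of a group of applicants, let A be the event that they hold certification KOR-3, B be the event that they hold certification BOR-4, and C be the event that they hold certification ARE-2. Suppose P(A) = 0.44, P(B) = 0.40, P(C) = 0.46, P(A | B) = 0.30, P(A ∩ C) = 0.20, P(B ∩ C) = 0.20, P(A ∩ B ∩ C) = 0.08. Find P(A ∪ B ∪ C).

0.86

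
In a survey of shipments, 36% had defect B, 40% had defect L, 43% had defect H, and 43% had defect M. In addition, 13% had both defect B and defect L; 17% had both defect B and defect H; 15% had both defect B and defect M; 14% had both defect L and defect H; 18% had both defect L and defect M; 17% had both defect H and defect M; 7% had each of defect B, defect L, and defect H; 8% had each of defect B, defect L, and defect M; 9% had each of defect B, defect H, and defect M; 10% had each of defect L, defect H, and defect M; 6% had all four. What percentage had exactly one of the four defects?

52%

Using the inclusion–exclusion count for exactly one event:
P(exactly one) = 36 + 40 + 43 + 43 − 2·13 − 2·17 − 2·15 − 2·14 − 2·18 − 2·17 + 3·7 + 3·8 + 3·9 + 3·10 − 4·6 = 52%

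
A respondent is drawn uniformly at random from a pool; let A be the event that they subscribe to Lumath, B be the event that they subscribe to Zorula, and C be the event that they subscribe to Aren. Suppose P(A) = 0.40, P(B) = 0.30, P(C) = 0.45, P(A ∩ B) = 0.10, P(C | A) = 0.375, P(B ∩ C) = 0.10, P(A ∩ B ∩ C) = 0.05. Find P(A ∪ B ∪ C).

P(A ∩ C) = P(A)·P(C|A) = 0.40 × 0.375 = 0.15
Apply inclusion-exclusion:
P(A ∪ B ∪ C) = 0.40 + 0.30 + 0.45 − 0.10 − 0.15 − 0.10 + 0.05 = 0.85

0.85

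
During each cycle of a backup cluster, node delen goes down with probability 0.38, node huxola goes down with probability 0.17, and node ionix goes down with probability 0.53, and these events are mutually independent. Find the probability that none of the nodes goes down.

P(none) = (1 − 0.38) × (1 − 0.17) × (1 − 0.53) = 0.62 × 0.83 × 0.47 = 0.241862

0.241862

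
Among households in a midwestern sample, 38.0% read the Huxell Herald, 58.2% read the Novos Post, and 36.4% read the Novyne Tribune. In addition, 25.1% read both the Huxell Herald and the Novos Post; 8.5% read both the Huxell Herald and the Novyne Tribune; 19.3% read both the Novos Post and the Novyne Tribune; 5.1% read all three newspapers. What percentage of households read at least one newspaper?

84.8%

Inclusion–exclusion gives
P(union) = 38.0 + 58.2 + 36.4 − 25.1 − 8.5 − 19.3 + 5.1 = 84.8%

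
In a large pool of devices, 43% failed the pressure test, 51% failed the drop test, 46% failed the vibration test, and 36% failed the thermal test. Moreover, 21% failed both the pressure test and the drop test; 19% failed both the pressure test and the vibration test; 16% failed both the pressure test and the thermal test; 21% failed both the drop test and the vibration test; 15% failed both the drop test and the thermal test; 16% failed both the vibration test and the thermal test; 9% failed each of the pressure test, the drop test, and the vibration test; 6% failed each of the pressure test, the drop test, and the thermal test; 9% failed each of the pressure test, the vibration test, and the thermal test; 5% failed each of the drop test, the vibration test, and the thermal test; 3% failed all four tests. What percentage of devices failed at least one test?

94%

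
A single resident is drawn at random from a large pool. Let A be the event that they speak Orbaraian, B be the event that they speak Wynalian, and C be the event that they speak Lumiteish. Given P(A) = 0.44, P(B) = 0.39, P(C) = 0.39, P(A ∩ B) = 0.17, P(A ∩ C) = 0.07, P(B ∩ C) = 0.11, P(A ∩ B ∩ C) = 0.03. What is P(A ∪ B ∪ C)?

Apply inclusion-exclusion:
P(A ∪ B ∪ C) = 0.44 + 0.39 + 0.39 − 0.17 − 0.07 − 0.11 + 0.03 = 0.90

0.90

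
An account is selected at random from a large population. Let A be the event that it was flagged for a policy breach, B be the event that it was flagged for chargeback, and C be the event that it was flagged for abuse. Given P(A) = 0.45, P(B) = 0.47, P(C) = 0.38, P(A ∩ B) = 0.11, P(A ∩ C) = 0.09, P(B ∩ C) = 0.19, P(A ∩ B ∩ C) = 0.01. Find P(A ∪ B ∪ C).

0.92

Apply inclusion-exclusion:
P(A ∪ B ∪ C) = 0.45 + 0.47 + 0.38 − 0.11 − 0.09 − 0.19 + 0.01 = 0.92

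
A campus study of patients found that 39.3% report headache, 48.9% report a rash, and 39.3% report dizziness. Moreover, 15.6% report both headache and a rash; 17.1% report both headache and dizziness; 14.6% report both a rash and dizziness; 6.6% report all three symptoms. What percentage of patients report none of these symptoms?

13.2%

P(≥1) = 39.3 + 48.9 + 39.3 − 15.6 − 17.1 − 14.6 + 6.6 = 86.8%
P(none) = 100% − 86.8% = 13.2%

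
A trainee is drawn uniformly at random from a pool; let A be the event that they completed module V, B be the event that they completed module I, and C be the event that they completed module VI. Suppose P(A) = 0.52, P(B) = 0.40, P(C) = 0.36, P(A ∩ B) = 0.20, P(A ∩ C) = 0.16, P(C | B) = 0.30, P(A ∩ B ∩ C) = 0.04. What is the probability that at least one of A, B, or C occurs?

P(B ∩ C) = P(B)·P(C|B) = 0.40 × 0.30 = 0.12
By inclusion-exclusion,
P(A ∪ B ∪ C) = 0.52 + 0.40 + 0.36 − 0.20 − 0.16 − 0.12 + 0.04 = 0.84

0.84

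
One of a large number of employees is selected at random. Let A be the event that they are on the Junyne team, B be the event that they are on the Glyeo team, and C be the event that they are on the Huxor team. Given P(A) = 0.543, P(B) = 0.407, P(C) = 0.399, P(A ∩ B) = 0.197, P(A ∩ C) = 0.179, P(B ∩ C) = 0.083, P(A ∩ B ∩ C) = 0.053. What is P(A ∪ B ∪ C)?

Using inclusion–exclusion:
P(A ∪ B ∪ C) = 0.543 + 0.407 + 0.399 − 0.197 − 0.179 − 0.083 + 0.053 = 0.943

0.943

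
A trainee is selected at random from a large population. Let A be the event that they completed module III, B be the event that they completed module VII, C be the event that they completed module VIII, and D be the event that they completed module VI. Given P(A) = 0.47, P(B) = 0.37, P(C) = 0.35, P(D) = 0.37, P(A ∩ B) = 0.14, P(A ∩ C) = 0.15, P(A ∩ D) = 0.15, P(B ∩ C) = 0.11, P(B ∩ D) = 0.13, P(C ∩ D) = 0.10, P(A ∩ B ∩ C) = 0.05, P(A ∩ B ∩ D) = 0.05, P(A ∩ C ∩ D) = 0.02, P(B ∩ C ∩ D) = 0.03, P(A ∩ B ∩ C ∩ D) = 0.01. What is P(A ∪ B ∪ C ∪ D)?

0.92

Using inclusion–exclusion:
P(A ∪ B ∪ C ∪ D) = 0.47 + 0.37 + 0.35 + 0.37 − 0.14 − 0.15 − 0.15 − 0.11 − 0.13 − 0.10 + 0.05 + 0.05 + 0.02 + 0.03 − 0.01 = 0.92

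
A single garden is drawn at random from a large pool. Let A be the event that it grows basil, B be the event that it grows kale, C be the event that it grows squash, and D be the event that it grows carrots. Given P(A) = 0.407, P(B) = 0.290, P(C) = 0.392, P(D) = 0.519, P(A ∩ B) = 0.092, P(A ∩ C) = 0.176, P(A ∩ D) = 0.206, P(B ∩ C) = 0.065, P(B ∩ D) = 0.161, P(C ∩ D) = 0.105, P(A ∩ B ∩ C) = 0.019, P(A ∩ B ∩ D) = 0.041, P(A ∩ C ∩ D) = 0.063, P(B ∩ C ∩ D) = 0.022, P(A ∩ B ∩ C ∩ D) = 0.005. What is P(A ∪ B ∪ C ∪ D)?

0.943

Inclusion–exclusion gives
P(A ∪ B ∪ C ∪ D) = 0.407 + 0.290 + 0.392 + 0.519 − 0.092 − 0.176 − 0.206 − 0.065 − 0.161 − 0.105 + 0.019 + 0.041 + 0.063 + 0.022 − 0.005 = 0.943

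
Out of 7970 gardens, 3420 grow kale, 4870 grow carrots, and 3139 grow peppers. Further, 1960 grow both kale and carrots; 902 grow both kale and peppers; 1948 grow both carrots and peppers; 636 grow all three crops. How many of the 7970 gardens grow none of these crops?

715

Apply inclusion-exclusion:
N(≥1) = 3420 + 4870 + 3139 − 1960 − 902 − 1948 + 636 = 7255
None: 7970 − 7255 = 715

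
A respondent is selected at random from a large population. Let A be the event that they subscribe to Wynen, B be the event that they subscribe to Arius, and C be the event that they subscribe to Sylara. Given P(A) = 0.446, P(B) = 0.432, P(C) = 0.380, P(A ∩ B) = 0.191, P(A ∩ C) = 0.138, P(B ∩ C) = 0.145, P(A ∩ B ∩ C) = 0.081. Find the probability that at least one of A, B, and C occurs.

0.865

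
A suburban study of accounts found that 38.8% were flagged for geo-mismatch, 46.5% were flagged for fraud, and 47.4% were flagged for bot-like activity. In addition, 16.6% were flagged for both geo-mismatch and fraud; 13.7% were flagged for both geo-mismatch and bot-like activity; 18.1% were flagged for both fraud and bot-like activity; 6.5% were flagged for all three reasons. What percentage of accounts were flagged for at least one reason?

P(at least one) = 38.8 + 46.5 + 47.4 − 16.6 − 13.7 − 18.1 + 6.5 = 90.8%

90.8%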